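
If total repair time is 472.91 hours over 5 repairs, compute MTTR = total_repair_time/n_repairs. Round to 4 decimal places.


total_repair_time = 472.91
n_repairs = 5
MTTR = 472.91 / 5
MTTR = 94.582

94.582


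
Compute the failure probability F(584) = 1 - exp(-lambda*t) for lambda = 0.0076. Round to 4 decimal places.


lambda = 0.0076, t = 584
lambda * t = 4.4384
exp(-4.4384) = 0.0118
F(t) = 1 - 0.0118
F(t) = 0.9882

0.9882


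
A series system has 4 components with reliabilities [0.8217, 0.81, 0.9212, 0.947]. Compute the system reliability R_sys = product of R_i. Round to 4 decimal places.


Components: [0.8217, 0.81, 0.9212, 0.947]
After component 1 (R=0.8217): product = 0.8217
After component 2 (R=0.81): product = 0.6656
After component 3 (R=0.9212): product = 0.6131
After component 4 (R=0.947): product = 0.5806
R_sys = 0.5806

0.5806


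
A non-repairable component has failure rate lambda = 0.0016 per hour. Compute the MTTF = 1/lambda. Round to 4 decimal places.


lambda = 0.0016
MTTF = 1 / 0.0016
MTTF = 625.0

625.0


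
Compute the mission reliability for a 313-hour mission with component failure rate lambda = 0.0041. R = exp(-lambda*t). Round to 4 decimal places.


lambda = 0.0041
mission_time = 313
lambda * t = 0.0041 * 313 = 1.2833
R = exp(-1.2833)
R = 0.2771

0.2771


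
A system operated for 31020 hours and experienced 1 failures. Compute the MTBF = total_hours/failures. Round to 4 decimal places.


total_hours = 31020
failures = 1
MTBF = 31020 / 1
MTBF = 31020.0

31020.0


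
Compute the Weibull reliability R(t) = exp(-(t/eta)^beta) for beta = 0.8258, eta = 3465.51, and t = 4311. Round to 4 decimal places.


beta = 0.8258, eta = 3465.51, t = 4311
t/eta = 4311 / 3465.51 = 1.244
(t/eta)^beta = 1.244^0.8258 = 1.1976
R(t) = exp(-1.1976)
R(t) = 0.3019

0.3019


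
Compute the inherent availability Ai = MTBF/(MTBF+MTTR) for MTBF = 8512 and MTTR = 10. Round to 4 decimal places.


MTBF = 8512
MTTR = 10
MTBF + MTTR = 8522
Ai = 8512 / 8522
Ai = 0.9988

0.9988


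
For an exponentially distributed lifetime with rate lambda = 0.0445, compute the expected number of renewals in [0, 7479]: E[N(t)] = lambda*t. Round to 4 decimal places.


lambda = 0.0445
t = 7479
E[N(t)] = lambda * t
E[N(t)] = 0.0445 * 7479
E[N(t)] = 332.8155

332.8155


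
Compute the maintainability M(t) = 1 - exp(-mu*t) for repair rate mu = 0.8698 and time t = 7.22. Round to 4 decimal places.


mu = 0.8698, t = 7.22
mu * t = 0.8698 * 7.22 = 6.28
exp(-6.28) = 0.0019
M(t) = 1 - 0.0019
M(t) = 0.9981

0.9981


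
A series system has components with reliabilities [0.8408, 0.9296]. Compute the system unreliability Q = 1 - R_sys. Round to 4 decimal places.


Components: [0.8408, 0.9296]
After component 1: product = 0.8408
After component 2: product = 0.7816
R_sys = 0.7816
Q = 1 - 0.7816 = 0.2184

0.2184


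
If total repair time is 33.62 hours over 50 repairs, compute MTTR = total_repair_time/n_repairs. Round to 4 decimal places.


total_repair_time = 33.62
n_repairs = 50
MTTR = 33.62 / 50
MTTR = 0.6724

0.6724


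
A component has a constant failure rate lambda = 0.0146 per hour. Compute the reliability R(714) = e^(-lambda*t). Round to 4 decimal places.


lambda = 0.0146
t = 714
lambda * t = 10.4244
R(t) = e^(-10.4244)
R(t) = 0.0

0.0


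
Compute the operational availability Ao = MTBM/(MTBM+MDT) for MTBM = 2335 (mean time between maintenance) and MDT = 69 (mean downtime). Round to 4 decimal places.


MTBM = 2335
MDT = 69
MTBM + MDT = 2404
Ao = 2335 / 2404
Ao = 0.9713

0.9713


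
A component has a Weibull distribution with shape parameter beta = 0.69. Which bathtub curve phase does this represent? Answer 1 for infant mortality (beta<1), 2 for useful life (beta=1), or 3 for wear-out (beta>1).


beta = 0.69
Compare beta to 1:
beta < 1 => infant mortality (phase 1)
beta = 1 => useful life (phase 2)
beta > 1 => wear-out (phase 3)
Since beta = 0.69, this is infant mortality (decreasing failure rate)
Phase = 1

1


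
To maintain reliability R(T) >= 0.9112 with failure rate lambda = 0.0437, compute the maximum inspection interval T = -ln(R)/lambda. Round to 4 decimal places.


R_target = 0.9112
lambda = 0.0437
-ln(0.9112) = 0.093
T = 0.093 / 0.0437
T = 2.128

2.128


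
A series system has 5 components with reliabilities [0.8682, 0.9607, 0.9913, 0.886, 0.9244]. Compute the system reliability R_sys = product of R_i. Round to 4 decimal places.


Components: [0.8682, 0.9607, 0.9913, 0.886, 0.9244]
After component 1 (R=0.8682): product = 0.8682
After component 2 (R=0.9607): product = 0.8341
After component 3 (R=0.9913): product = 0.8268
After component 4 (R=0.886): product = 0.7326
After component 5 (R=0.9244): product = 0.6772
R_sys = 0.6772

0.6772


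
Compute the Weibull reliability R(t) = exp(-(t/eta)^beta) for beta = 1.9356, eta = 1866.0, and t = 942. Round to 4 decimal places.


beta = 1.9356, eta = 1866.0, t = 942
t/eta = 942 / 1866.0 = 0.5048
(t/eta)^beta = 0.5048^1.9356 = 0.2663
R(t) = exp(-0.2663)
R(t) = 0.7662

0.7662


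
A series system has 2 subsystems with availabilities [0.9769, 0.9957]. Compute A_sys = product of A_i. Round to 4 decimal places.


Subsystems: [0.9769, 0.9957]
After subsystem 1 (A=0.9769): product = 0.9769
After subsystem 2 (A=0.9957): product = 0.9727
A_sys = 0.9727

0.9727


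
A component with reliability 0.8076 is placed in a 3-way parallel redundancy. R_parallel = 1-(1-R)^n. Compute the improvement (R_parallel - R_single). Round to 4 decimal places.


R_single = 0.8076, n = 3
1 - R_single = 0.1924
(1 - R_single)^n = 0.1924^3 = 0.0071
R_parallel = 1 - 0.0071 = 0.9929
Improvement = 0.9929 - 0.8076
Improvement = 0.1853

0.1853


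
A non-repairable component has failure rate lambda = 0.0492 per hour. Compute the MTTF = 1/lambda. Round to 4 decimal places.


lambda = 0.0492
MTTF = 1 / 0.0492
MTTF = 20.3252

20.3252


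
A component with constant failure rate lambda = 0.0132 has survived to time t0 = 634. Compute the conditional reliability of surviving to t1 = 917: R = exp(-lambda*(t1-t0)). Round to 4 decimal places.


lambda = 0.0132
t0 = 634, t1 = 917
t1 - t0 = 283
lambda * (t1-t0) = 0.0132 * 283 = 3.7356
R = exp(-3.7356)
R = 0.0239

0.0239


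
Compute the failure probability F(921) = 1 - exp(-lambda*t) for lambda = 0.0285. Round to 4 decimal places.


lambda = 0.0285, t = 921
lambda * t = 26.2485
exp(-26.2485) = 0.0
F(t) = 1 - 0.0
F(t) = 1.0

1.0


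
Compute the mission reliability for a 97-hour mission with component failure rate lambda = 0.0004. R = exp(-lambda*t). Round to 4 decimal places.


lambda = 0.0004
mission_time = 97
lambda * t = 0.0004 * 97 = 0.0388
R = exp(-0.0388)
R = 0.9619

0.9619


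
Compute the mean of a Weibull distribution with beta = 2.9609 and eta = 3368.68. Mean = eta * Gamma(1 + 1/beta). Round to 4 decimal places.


beta = 2.9609, eta = 3368.68
1/beta = 0.3377
1 + 1/beta = 1.3377
Gamma(1.3377) = 0.8925
Mean = 3368.68 * 0.8925
Mean = 3006.4463

3006.4463


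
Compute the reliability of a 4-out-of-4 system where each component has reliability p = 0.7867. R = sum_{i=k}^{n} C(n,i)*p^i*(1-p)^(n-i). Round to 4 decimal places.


k = 4, n = 4, p = 0.7867
i=4: C(4,4)=1 * 0.7867^4 * 0.2133^0 = 0.383
R = sum of terms = 0.383

0.383


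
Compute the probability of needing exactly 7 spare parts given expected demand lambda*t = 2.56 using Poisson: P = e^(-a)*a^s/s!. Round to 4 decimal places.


a = 2.56, s = 7
e^(-a) = e^(-2.56) = 0.0773
a^s = 2.56^7 = 720.5759
s! = 5040
P = 0.0773 * 720.5759 / 5040
P = 0.0111

0.0111


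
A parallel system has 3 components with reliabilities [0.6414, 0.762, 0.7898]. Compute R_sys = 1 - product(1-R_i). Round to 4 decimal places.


Components: [0.6414, 0.762, 0.7898]
(1 - 0.6414) = 0.3586, running product = 0.3586
(1 - 0.762) = 0.238, running product = 0.0853
(1 - 0.7898) = 0.2102, running product = 0.0179
Product of (1-R_i) = 0.0179
R_sys = 1 - 0.0179 = 0.9821

0.9821


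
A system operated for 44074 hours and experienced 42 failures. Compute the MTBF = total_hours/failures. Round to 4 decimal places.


total_hours = 44074
failures = 42
MTBF = 44074 / 42
MTBF = 1049.381

1049.381


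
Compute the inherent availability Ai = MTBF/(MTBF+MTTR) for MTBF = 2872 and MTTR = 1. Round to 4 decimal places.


MTBF = 2872
MTTR = 1
MTBF + MTTR = 2873
Ai = 2872 / 2873
Ai = 0.9997

0.9997


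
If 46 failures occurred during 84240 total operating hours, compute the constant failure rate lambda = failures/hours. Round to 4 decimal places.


failures = 46
total_hours = 84240
lambda = 46 / 84240
lambda = 0.0005

0.0005


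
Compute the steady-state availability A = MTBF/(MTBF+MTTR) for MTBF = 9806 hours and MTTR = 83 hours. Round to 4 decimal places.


MTBF = 9806
MTTR = 83
MTBF + MTTR = 9889
A = 9806 / 9889
A = 0.9916

0.9916


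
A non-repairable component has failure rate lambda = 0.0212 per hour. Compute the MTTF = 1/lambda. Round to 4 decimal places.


lambda = 0.0212
MTTF = 1 / 0.0212
MTTF = 47.1698

47.1698


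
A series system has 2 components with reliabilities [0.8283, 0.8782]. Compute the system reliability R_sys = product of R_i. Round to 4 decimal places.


Components: [0.8283, 0.8782]
After component 1 (R=0.8283): product = 0.8283
After component 2 (R=0.8782): product = 0.7274
R_sys = 0.7274

0.7274


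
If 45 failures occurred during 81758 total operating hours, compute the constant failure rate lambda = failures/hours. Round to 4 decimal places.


failures = 45
total_hours = 81758
lambda = 45 / 81758
lambda = 0.0006

0.0006


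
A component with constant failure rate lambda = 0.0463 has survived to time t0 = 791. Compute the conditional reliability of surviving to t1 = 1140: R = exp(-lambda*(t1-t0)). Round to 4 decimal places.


lambda = 0.0463
t0 = 791, t1 = 1140
t1 - t0 = 349
lambda * (t1-t0) = 0.0463 * 349 = 16.1587
R = exp(-16.1587)
R = 0.0

0.0


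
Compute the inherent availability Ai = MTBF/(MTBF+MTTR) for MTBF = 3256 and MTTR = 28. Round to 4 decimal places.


MTBF = 3256
MTTR = 28
MTBF + MTTR = 3284
Ai = 3256 / 3284
Ai = 0.9915

0.9915


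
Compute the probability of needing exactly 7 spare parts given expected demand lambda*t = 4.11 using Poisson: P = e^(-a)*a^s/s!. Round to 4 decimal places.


a = 4.11, s = 7
e^(-a) = e^(-4.11) = 0.0164
a^s = 4.11^7 = 19810.3776
s! = 5040
P = 0.0164 * 19810.3776 / 5040
P = 0.0645

0.0645


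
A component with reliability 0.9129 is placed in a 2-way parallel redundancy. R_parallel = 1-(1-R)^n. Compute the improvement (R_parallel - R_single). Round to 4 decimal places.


R_single = 0.9129, n = 2
1 - R_single = 0.0871
(1 - R_single)^n = 0.0871^2 = 0.0076
R_parallel = 1 - 0.0076 = 0.9924
Improvement = 0.9924 - 0.9129
Improvement = 0.0795

0.0795


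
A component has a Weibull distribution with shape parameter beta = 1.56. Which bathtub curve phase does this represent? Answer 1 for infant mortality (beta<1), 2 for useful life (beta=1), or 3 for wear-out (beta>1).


beta = 1.56
Compare beta to 1:
beta < 1 => infant mortality (phase 1)
beta = 1 => useful life (phase 2)
beta > 1 => wear-out (phase 3)
Since beta = 1.56, this is wear-out (increasing failure rate)
Phase = 3

3


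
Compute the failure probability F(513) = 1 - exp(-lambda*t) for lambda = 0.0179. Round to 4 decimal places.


lambda = 0.0179, t = 513
lambda * t = 9.1827
exp(-9.1827) = 0.0001
F(t) = 1 - 0.0001
F(t) = 0.9999

0.9999


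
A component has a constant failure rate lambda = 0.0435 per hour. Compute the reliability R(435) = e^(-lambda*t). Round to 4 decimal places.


lambda = 0.0435
t = 435
lambda * t = 18.9225
R(t) = e^(-18.9225)
R(t) = 0.0

0.0


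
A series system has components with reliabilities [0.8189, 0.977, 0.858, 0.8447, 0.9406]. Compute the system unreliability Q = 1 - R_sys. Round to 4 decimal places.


Components: [0.8189, 0.977, 0.858, 0.8447, 0.9406]
After component 1: product = 0.8189
After component 2: product = 0.8001
After component 3: product = 0.6865
After component 4: product = 0.5798
After component 5: product = 0.5454
R_sys = 0.5454
Q = 1 - 0.5454 = 0.4546

0.4546


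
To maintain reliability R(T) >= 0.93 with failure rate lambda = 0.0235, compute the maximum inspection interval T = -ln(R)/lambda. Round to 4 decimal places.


R_target = 0.93
lambda = 0.0235
-ln(0.93) = 0.0726
T = 0.0726 / 0.0235
T = 3.0881

3.0881


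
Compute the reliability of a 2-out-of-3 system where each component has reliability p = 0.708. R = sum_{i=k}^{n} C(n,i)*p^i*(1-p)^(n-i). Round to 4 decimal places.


k = 2, n = 3, p = 0.708
i=2: C(3,2)=3 * 0.708^2 * 0.292^1 = 0.4391
i=3: C(3,3)=1 * 0.708^3 * 0.292^0 = 0.3549
R = sum of terms = 0.794

0.794


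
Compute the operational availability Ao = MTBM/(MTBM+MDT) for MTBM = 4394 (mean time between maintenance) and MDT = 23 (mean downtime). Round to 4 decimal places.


MTBM = 4394
MDT = 23
MTBM + MDT = 4417
Ao = 4394 / 4417
Ao = 0.9948

0.9948


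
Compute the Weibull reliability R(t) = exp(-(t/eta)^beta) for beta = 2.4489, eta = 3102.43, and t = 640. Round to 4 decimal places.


beta = 2.4489, eta = 3102.43, t = 640
t/eta = 640 / 3102.43 = 0.2063
(t/eta)^beta = 0.2063^2.4489 = 0.021
R(t) = exp(-0.021)
R(t) = 0.9793

0.9793


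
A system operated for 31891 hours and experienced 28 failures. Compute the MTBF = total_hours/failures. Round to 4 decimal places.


total_hours = 31891
failures = 28
MTBF = 31891 / 28
MTBF = 1138.9643

1138.9643


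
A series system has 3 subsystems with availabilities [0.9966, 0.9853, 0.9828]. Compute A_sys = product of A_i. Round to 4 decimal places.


Subsystems: [0.9966, 0.9853, 0.9828]
After subsystem 1 (A=0.9966): product = 0.9966
After subsystem 2 (A=0.9853): product = 0.9819
After subsystem 3 (A=0.9828): product = 0.9651
A_sys = 0.9651

0.9651


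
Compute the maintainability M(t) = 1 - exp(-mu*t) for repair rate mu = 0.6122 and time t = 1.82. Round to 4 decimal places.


mu = 0.6122, t = 1.82
mu * t = 0.6122 * 1.82 = 1.1142
exp(-1.1142) = 0.3282
M(t) = 1 - 0.3282
M(t) = 0.6718

0.6718


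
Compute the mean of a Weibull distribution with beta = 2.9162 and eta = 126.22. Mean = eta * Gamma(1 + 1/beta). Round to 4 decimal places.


beta = 2.9162, eta = 126.22
1/beta = 0.3429
1 + 1/beta = 1.3429
Gamma(1.3429) = 0.8919
Mean = 126.22 * 0.8919
Mean = 112.5751

112.5751


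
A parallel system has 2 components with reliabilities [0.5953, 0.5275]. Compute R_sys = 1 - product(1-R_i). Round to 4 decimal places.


Components: [0.5953, 0.5275]
(1 - 0.5953) = 0.4047, running product = 0.4047
(1 - 0.5275) = 0.4725, running product = 0.1912
Product of (1-R_i) = 0.1912
R_sys = 1 - 0.1912 = 0.8088

0.8088


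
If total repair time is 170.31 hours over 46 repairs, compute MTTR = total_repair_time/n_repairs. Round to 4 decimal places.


total_repair_time = 170.31
n_repairs = 46
MTTR = 170.31 / 46
MTTR = 3.7024

3.7024


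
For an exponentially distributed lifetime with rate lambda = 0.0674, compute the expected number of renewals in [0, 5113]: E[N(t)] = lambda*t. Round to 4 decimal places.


lambda = 0.0674
t = 5113
E[N(t)] = lambda * t
E[N(t)] = 0.0674 * 5113
E[N(t)] = 344.6162

344.6162


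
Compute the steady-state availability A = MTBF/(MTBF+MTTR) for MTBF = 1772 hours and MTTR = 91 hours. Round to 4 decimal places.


MTBF = 1772
MTTR = 91
MTBF + MTTR = 1863
A = 1772 / 1863
A = 0.9512

0.9512


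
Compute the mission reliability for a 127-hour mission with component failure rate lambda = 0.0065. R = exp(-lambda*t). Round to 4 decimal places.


lambda = 0.0065
mission_time = 127
lambda * t = 0.0065 * 127 = 0.8255
R = exp(-0.8255)
R = 0.438

0.438


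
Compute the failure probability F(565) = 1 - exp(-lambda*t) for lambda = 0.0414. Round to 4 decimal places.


lambda = 0.0414, t = 565
lambda * t = 23.391
exp(-23.391) = 0.0
F(t) = 1 - 0.0
F(t) = 1.0

1.0


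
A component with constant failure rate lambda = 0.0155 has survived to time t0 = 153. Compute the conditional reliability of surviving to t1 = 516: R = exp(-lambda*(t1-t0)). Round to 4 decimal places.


lambda = 0.0155
t0 = 153, t1 = 516
t1 - t0 = 363
lambda * (t1-t0) = 0.0155 * 363 = 5.6265
R = exp(-5.6265)
R = 0.0036

0.0036


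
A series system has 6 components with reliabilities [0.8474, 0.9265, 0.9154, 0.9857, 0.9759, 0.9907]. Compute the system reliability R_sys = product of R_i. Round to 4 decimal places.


Components: [0.8474, 0.9265, 0.9154, 0.9857, 0.9759, 0.9907]
After component 1 (R=0.8474): product = 0.8474
After component 2 (R=0.9265): product = 0.7851
After component 3 (R=0.9154): product = 0.7187
After component 4 (R=0.9857): product = 0.7084
After component 5 (R=0.9759): product = 0.6913
After component 6 (R=0.9907): product = 0.6849
R_sys = 0.6849

0.6849


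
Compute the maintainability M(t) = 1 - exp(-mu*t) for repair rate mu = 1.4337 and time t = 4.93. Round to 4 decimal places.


mu = 1.4337, t = 4.93
mu * t = 1.4337 * 4.93 = 7.0681
exp(-7.0681) = 0.0009
M(t) = 1 - 0.0009
M(t) = 0.9991

0.9991


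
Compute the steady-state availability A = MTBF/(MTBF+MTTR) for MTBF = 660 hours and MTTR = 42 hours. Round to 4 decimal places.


MTBF = 660
MTTR = 42
MTBF + MTTR = 702
A = 660 / 702
A = 0.9402

0.9402


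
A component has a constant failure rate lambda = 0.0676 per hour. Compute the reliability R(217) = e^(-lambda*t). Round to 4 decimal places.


lambda = 0.0676
t = 217
lambda * t = 14.6692
R(t) = e^(-14.6692)
R(t) = 0.0

0.0


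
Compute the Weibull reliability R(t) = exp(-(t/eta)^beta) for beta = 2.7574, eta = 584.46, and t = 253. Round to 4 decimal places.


beta = 2.7574, eta = 584.46, t = 253
t/eta = 253 / 584.46 = 0.4329
(t/eta)^beta = 0.4329^2.7574 = 0.0994
R(t) = exp(-0.0994)
R(t) = 0.9054

0.9054


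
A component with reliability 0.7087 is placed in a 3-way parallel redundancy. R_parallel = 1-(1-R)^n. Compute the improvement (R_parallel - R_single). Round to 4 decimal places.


R_single = 0.7087, n = 3
1 - R_single = 0.2913
(1 - R_single)^n = 0.2913^3 = 0.0247
R_parallel = 1 - 0.0247 = 0.9753
Improvement = 0.9753 - 0.7087
Improvement = 0.2666

0.2666


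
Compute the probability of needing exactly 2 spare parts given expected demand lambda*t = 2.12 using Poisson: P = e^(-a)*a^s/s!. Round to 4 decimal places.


a = 2.12, s = 2
e^(-a) = e^(-2.12) = 0.12
a^s = 2.12^2 = 4.4944
s! = 2
P = 0.12 * 4.4944 / 2
P = 0.2697

0.2697


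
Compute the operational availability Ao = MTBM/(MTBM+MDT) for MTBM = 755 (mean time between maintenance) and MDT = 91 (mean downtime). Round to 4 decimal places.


MTBM = 755
MDT = 91
MTBM + MDT = 846
Ao = 755 / 846
Ao = 0.8924

0.8924


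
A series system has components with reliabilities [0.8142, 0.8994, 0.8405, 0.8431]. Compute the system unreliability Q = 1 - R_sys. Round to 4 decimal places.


Components: [0.8142, 0.8994, 0.8405, 0.8431]
After component 1: product = 0.8142
After component 2: product = 0.7323
After component 3: product = 0.6155
After component 4: product = 0.5189
R_sys = 0.5189
Q = 1 - 0.5189 = 0.4811

0.4811


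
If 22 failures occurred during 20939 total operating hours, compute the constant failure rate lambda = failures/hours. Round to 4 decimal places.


failures = 22
total_hours = 20939
lambda = 22 / 20939
lambda = 0.0011

0.0011


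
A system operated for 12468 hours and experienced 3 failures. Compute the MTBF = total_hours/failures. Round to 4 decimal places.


total_hours = 12468
failures = 3
MTBF = 12468 / 3
MTBF = 4156.0

4156.0


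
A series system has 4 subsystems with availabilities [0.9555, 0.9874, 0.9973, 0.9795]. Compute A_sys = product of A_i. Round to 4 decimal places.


Subsystems: [0.9555, 0.9874, 0.9973, 0.9795]
After subsystem 1 (A=0.9555): product = 0.9555
After subsystem 2 (A=0.9874): product = 0.9435
After subsystem 3 (A=0.9973): product = 0.9409
After subsystem 4 (A=0.9795): product = 0.9216
A_sys = 0.9216

0.9216


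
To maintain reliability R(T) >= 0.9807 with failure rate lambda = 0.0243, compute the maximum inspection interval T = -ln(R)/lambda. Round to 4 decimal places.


R_target = 0.9807
lambda = 0.0243
-ln(0.9807) = 0.0195
T = 0.0195 / 0.0243
T = 0.802

0.802


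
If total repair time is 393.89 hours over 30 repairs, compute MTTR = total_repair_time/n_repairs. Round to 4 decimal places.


total_repair_time = 393.89
n_repairs = 30
MTTR = 393.89 / 30
MTTR = 13.1297

13.1297


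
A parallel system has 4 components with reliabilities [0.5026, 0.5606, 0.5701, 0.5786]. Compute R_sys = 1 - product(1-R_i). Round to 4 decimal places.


Components: [0.5026, 0.5606, 0.5701, 0.5786]
(1 - 0.5026) = 0.4974, running product = 0.4974
(1 - 0.5606) = 0.4394, running product = 0.2186
(1 - 0.5701) = 0.4299, running product = 0.094
(1 - 0.5786) = 0.4214, running product = 0.0396
Product of (1-R_i) = 0.0396
R_sys = 1 - 0.0396 = 0.9604

0.9604


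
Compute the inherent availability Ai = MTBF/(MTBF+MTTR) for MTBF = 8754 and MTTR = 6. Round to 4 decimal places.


MTBF = 8754
MTTR = 6
MTBF + MTTR = 8760
Ai = 8754 / 8760
Ai = 0.9993

0.9993


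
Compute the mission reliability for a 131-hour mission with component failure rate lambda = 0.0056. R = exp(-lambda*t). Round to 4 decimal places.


lambda = 0.0056
mission_time = 131
lambda * t = 0.0056 * 131 = 0.7336
R = exp(-0.7336)
R = 0.4802

0.4802


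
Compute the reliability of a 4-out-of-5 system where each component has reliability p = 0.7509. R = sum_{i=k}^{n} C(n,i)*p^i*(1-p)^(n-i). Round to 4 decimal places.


k = 4, n = 5, p = 0.7509
i=4: C(5,4)=5 * 0.7509^4 * 0.2491^1 = 0.396
i=5: C(5,5)=1 * 0.7509^5 * 0.2491^0 = 0.2387
R = sum of terms = 0.6347

0.6347


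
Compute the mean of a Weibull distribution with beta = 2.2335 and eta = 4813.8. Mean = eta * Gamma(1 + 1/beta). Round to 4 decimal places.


beta = 2.2335, eta = 4813.8
1/beta = 0.4477
1 + 1/beta = 1.4477
Gamma(1.4477) = 0.8857
Mean = 4813.8 * 0.8857
Mean = 4263.5172

4263.5172


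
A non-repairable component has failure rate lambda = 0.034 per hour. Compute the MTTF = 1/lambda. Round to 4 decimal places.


lambda = 0.034
MTTF = 1 / 0.034
MTTF = 29.4118

29.4118


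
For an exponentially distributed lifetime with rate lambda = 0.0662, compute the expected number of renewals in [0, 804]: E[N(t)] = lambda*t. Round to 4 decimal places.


lambda = 0.0662
t = 804
E[N(t)] = lambda * t
E[N(t)] = 0.0662 * 804
E[N(t)] = 53.2248

53.2248


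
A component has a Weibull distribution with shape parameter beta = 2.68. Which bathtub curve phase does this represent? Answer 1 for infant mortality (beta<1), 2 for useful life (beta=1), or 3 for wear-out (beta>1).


beta = 2.68
Compare beta to 1:
beta < 1 => infant mortality (phase 1)
beta = 1 => useful life (phase 2)
beta > 1 => wear-out (phase 3)
Since beta = 2.68, this is wear-out (increasing failure rate)
Phase = 3

3


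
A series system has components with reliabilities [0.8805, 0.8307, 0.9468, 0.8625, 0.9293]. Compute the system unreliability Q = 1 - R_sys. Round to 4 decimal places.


Components: [0.8805, 0.8307, 0.9468, 0.8625, 0.9293]
After component 1: product = 0.8805
After component 2: product = 0.7314
After component 3: product = 0.6925
After component 4: product = 0.5973
After component 5: product = 0.5551
R_sys = 0.5551
Q = 1 - 0.5551 = 0.4449

0.4449


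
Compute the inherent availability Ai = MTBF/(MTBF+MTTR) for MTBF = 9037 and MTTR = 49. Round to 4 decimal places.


MTBF = 9037
MTTR = 49
MTBF + MTTR = 9086
Ai = 9037 / 9086
Ai = 0.9946

0.9946


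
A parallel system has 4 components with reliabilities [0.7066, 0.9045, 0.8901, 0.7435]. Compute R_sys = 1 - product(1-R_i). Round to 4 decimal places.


Components: [0.7066, 0.9045, 0.8901, 0.7435]
(1 - 0.7066) = 0.2934, running product = 0.2934
(1 - 0.9045) = 0.0955, running product = 0.028
(1 - 0.8901) = 0.1099, running product = 0.0031
(1 - 0.7435) = 0.2565, running product = 0.0008
Product of (1-R_i) = 0.0008
R_sys = 1 - 0.0008 = 0.9992

0.9992


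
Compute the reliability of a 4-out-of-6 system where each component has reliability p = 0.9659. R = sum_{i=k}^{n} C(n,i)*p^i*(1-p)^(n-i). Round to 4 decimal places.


k = 4, n = 6, p = 0.9659
i=4: C(6,4)=15 * 0.9659^4 * 0.0341^2 = 0.0152
i=5: C(6,5)=6 * 0.9659^5 * 0.0341^1 = 0.172
i=6: C(6,6)=1 * 0.9659^6 * 0.0341^0 = 0.8121
R = sum of terms = 0.9993

0.9993


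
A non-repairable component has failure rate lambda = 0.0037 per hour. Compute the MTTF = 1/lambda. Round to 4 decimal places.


lambda = 0.0037
MTTF = 1 / 0.0037
MTTF = 270.2703

270.2703


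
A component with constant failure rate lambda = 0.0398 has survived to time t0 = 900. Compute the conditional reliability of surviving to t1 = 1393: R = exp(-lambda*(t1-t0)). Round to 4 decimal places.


lambda = 0.0398
t0 = 900, t1 = 1393
t1 - t0 = 493
lambda * (t1-t0) = 0.0398 * 493 = 19.6214
R = exp(-19.6214)
R = 0.0

0.0


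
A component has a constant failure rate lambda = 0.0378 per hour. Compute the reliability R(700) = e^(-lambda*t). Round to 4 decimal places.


lambda = 0.0378
t = 700
lambda * t = 26.46
R(t) = e^(-26.46)
R(t) = 0.0

0.0


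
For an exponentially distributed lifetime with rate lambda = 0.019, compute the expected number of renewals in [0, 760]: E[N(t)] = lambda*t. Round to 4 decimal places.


lambda = 0.019
t = 760
E[N(t)] = lambda * t
E[N(t)] = 0.019 * 760
E[N(t)] = 14.44

14.44


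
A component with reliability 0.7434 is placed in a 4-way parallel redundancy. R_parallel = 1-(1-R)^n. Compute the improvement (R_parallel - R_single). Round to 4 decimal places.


R_single = 0.7434, n = 4
1 - R_single = 0.2566
(1 - R_single)^n = 0.2566^4 = 0.0043
R_parallel = 1 - 0.0043 = 0.9957
Improvement = 0.9957 - 0.7434
Improvement = 0.2523

0.2523


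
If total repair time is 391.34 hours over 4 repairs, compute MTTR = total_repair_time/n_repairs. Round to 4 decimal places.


total_repair_time = 391.34
n_repairs = 4
MTTR = 391.34 / 4
MTTR = 97.835

97.835


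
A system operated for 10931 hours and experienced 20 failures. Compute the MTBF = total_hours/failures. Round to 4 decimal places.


total_hours = 10931
failures = 20
MTBF = 10931 / 20
MTBF = 546.55

546.55


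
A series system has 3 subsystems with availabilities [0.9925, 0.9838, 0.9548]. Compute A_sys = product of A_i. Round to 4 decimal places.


Subsystems: [0.9925, 0.9838, 0.9548]
After subsystem 1 (A=0.9925): product = 0.9925
After subsystem 2 (A=0.9838): product = 0.9764
After subsystem 3 (A=0.9548): product = 0.9323
A_sys = 0.9323

0.9323


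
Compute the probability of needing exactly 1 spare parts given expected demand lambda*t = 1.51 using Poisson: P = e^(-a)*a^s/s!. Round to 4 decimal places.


a = 1.51, s = 1
e^(-a) = e^(-1.51) = 0.2209
a^s = 1.51^1 = 1.51
s! = 1
P = 0.2209 * 1.51 / 1
P = 0.3336

0.3336


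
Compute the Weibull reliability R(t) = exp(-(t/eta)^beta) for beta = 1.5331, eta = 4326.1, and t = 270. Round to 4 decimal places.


beta = 1.5331, eta = 4326.1, t = 270
t/eta = 270 / 4326.1 = 0.0624
(t/eta)^beta = 0.0624^1.5331 = 0.0142
R(t) = exp(-0.0142)
R(t) = 0.9859

0.9859


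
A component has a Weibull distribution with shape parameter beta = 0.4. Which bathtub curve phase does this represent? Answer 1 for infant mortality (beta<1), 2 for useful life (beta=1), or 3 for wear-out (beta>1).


beta = 0.4
Compare beta to 1:
beta < 1 => infant mortality (phase 1)
beta = 1 => useful life (phase 2)
beta > 1 => wear-out (phase 3)
Since beta = 0.4, this is infant mortality (decreasing failure rate)
Phase = 1

1


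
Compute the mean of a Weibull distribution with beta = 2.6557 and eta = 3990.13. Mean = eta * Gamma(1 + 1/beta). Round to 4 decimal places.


beta = 2.6557, eta = 3990.13
1/beta = 0.3765
1 + 1/beta = 1.3765
Gamma(1.3765) = 0.8888
Mean = 3990.13 * 0.8888
Mean = 3546.4055

3546.4055


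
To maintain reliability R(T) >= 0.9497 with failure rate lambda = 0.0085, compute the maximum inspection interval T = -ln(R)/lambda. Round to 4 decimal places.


R_target = 0.9497
lambda = 0.0085
-ln(0.9497) = 0.0516
T = 0.0516 / 0.0085
T = 6.0717

6.0717


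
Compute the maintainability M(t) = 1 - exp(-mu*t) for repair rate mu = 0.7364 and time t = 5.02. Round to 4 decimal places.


mu = 0.7364, t = 5.02
mu * t = 0.7364 * 5.02 = 3.6967
exp(-3.6967) = 0.0248
M(t) = 1 - 0.0248
M(t) = 0.9752

0.9752


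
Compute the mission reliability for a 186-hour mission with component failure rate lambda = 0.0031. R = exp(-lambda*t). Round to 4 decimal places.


lambda = 0.0031
mission_time = 186
lambda * t = 0.0031 * 186 = 0.5766
R = exp(-0.5766)
R = 0.5618

0.5618


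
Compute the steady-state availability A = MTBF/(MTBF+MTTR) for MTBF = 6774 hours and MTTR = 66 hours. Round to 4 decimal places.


MTBF = 6774
MTTR = 66
MTBF + MTTR = 6840
A = 6774 / 6840
A = 0.9904

0.9904


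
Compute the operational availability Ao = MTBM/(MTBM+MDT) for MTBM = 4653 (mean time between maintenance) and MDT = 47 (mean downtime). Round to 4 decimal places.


MTBM = 4653
MDT = 47
MTBM + MDT = 4700
Ao = 4653 / 4700
Ao = 0.99

0.99


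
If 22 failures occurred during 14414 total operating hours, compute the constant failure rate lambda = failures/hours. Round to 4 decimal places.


failures = 22
total_hours = 14414
lambda = 22 / 14414
lambda = 0.0015

0.0015


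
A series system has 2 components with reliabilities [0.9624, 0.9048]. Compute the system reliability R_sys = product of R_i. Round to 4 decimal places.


Components: [0.9624, 0.9048]
After component 1 (R=0.9624): product = 0.9624
After component 2 (R=0.9048): product = 0.8708
R_sys = 0.8708

0.8708


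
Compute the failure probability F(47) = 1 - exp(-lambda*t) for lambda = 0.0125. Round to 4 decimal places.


lambda = 0.0125, t = 47
lambda * t = 0.5875
exp(-0.5875) = 0.5557
F(t) = 1 - 0.5557
F(t) = 0.4443

0.4443


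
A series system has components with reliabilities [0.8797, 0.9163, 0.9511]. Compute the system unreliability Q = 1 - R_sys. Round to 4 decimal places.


Components: [0.8797, 0.9163, 0.9511]
After component 1: product = 0.8797
After component 2: product = 0.8061
After component 3: product = 0.7667
R_sys = 0.7667
Q = 1 - 0.7667 = 0.2333

0.2333


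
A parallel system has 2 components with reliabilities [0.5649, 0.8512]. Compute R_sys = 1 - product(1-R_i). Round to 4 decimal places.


Components: [0.5649, 0.8512]
(1 - 0.5649) = 0.4351, running product = 0.4351
(1 - 0.8512) = 0.1488, running product = 0.0647
Product of (1-R_i) = 0.0647
R_sys = 1 - 0.0647 = 0.9353

0.9353


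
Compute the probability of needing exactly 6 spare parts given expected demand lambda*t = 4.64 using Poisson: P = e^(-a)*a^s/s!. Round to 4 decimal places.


a = 4.64, s = 6
e^(-a) = e^(-4.64) = 0.0097
a^s = 4.64^6 = 9979.4793
s! = 720
P = 0.0097 * 9979.4793 / 720
P = 0.1339

0.1339


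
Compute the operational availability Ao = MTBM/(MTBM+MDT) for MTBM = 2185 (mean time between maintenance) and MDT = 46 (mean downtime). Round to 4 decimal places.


MTBM = 2185
MDT = 46
MTBM + MDT = 2231
Ao = 2185 / 2231
Ao = 0.9794

0.9794


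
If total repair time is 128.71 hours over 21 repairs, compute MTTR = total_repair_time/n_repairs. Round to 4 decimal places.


total_repair_time = 128.71
n_repairs = 21
MTTR = 128.71 / 21
MTTR = 6.129

6.129


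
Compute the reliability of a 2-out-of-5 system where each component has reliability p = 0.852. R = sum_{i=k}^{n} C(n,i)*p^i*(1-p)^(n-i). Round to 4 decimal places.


k = 2, n = 5, p = 0.852
i=2: C(5,2)=10 * 0.852^2 * 0.148^3 = 0.0235
i=3: C(5,3)=10 * 0.852^3 * 0.148^2 = 0.1355
i=4: C(5,4)=5 * 0.852^4 * 0.148^1 = 0.3899
i=5: C(5,5)=1 * 0.852^5 * 0.148^0 = 0.4489
R = sum of terms = 0.9979

0.9979


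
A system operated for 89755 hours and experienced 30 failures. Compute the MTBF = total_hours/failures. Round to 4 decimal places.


total_hours = 89755
failures = 30
MTBF = 89755 / 30
MTBF = 2991.8333

2991.8333


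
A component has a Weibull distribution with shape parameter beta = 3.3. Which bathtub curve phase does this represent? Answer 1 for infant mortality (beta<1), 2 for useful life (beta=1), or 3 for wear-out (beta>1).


beta = 3.3
Compare beta to 1:
beta < 1 => infant mortality (phase 1)
beta = 1 => useful life (phase 2)
beta > 1 => wear-out (phase 3)
Since beta = 3.3, this is wear-out (increasing failure rate)
Phase = 3

3


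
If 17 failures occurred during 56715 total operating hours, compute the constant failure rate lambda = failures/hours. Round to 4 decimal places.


failures = 17
total_hours = 56715
lambda = 17 / 56715
lambda = 0.0003

0.0003


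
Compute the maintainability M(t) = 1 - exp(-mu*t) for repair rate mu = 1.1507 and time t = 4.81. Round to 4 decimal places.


mu = 1.1507, t = 4.81
mu * t = 1.1507 * 4.81 = 5.5349
exp(-5.5349) = 0.0039
M(t) = 1 - 0.0039
M(t) = 0.9961

0.9961


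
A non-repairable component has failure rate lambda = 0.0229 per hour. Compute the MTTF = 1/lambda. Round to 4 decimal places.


lambda = 0.0229
MTTF = 1 / 0.0229
MTTF = 43.6681

43.6681


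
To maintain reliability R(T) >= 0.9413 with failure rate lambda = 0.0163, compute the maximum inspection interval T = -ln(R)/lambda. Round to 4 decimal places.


R_target = 0.9413
lambda = 0.0163
-ln(0.9413) = 0.0605
T = 0.0605 / 0.0163
T = 3.7113

3.7113


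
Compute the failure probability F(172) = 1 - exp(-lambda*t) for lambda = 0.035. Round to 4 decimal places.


lambda = 0.035, t = 172
lambda * t = 6.02
exp(-6.02) = 0.0024
F(t) = 1 - 0.0024
F(t) = 0.9976

0.9976


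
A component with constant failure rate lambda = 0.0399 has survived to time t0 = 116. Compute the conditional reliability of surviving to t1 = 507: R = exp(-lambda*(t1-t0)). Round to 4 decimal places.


lambda = 0.0399
t0 = 116, t1 = 507
t1 - t0 = 391
lambda * (t1-t0) = 0.0399 * 391 = 15.6009
R = exp(-15.6009)
R = 0.0

0.0


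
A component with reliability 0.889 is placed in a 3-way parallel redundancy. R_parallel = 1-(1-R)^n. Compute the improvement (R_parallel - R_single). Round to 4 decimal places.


R_single = 0.889, n = 3
1 - R_single = 0.111
(1 - R_single)^n = 0.111^3 = 0.0014
R_parallel = 1 - 0.0014 = 0.9986
Improvement = 0.9986 - 0.889
Improvement = 0.1096

0.1096


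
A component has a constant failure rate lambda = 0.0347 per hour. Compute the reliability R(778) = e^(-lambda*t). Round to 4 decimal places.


lambda = 0.0347
t = 778
lambda * t = 26.9966
R(t) = e^(-26.9966)
R(t) = 0.0

0.0


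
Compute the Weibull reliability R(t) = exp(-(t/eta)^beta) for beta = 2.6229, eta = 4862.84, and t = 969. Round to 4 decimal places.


beta = 2.6229, eta = 4862.84, t = 969
t/eta = 969 / 4862.84 = 0.1993
(t/eta)^beta = 0.1993^2.6229 = 0.0145
R(t) = exp(-0.0145)
R(t) = 0.9856

0.9856


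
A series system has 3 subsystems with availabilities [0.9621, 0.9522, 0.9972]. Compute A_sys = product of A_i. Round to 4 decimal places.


Subsystems: [0.9621, 0.9522, 0.9972]
After subsystem 1 (A=0.9621): product = 0.9621
After subsystem 2 (A=0.9522): product = 0.9161
After subsystem 3 (A=0.9972): product = 0.9135
A_sys = 0.9135

0.9135


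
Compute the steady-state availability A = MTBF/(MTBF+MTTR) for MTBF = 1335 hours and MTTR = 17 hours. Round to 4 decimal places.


MTBF = 1335
MTTR = 17
MTBF + MTTR = 1352
A = 1335 / 1352
A = 0.9874

0.9874


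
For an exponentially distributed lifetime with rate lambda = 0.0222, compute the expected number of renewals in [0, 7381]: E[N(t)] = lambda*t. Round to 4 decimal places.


lambda = 0.0222
t = 7381
E[N(t)] = lambda * t
E[N(t)] = 0.0222 * 7381
E[N(t)] = 163.8582

163.8582


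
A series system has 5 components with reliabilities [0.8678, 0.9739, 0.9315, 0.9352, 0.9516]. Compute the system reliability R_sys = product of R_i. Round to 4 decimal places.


Components: [0.8678, 0.9739, 0.9315, 0.9352, 0.9516]
After component 1 (R=0.8678): product = 0.8678
After component 2 (R=0.9739): product = 0.8452
After component 3 (R=0.9315): product = 0.7873
After component 4 (R=0.9352): product = 0.7362
After component 5 (R=0.9516): product = 0.7006
R_sys = 0.7006

0.7006


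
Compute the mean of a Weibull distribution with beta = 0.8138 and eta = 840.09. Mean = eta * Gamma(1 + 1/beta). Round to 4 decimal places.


beta = 0.8138, eta = 840.09
1/beta = 1.2288
1 + 1/beta = 2.2288
Gamma(2.2288) = 1.1195
Mean = 840.09 * 1.1195
Mean = 940.4611

940.4611


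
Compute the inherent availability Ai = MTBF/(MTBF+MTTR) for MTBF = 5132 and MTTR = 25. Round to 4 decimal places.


MTBF = 5132
MTTR = 25
MTBF + MTTR = 5157
Ai = 5132 / 5157
Ai = 0.9952

0.9952


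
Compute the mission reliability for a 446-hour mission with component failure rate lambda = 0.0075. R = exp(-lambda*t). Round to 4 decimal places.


lambda = 0.0075
mission_time = 446
lambda * t = 0.0075 * 446 = 3.345
R = exp(-3.345)
R = 0.0353

0.0353


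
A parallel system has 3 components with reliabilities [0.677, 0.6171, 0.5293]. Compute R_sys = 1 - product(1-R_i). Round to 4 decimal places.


Components: [0.677, 0.6171, 0.5293]
(1 - 0.677) = 0.323, running product = 0.323
(1 - 0.6171) = 0.3829, running product = 0.1237
(1 - 0.5293) = 0.4707, running product = 0.0582
Product of (1-R_i) = 0.0582
R_sys = 1 - 0.0582 = 0.9418

0.9418


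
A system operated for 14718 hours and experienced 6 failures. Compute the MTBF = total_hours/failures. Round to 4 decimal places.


total_hours = 14718
failures = 6
MTBF = 14718 / 6
MTBF = 2453.0

2453.0


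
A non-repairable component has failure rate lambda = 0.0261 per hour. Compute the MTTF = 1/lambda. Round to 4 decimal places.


lambda = 0.0261
MTTF = 1 / 0.0261
MTTF = 38.3142

38.3142


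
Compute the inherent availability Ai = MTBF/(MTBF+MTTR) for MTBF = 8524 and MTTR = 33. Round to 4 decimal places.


MTBF = 8524
MTTR = 33
MTBF + MTTR = 8557
Ai = 8524 / 8557
Ai = 0.9961

0.9961


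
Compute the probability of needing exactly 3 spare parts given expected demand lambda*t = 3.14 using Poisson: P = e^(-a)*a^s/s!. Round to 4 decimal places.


a = 3.14, s = 3
e^(-a) = e^(-3.14) = 0.0433
a^s = 3.14^3 = 30.9591
s! = 6
P = 0.0433 * 30.9591 / 6
P = 0.2233

0.2233


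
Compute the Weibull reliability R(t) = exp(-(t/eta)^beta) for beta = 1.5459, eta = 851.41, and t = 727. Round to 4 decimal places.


beta = 1.5459, eta = 851.41, t = 727
t/eta = 727 / 851.41 = 0.8539
(t/eta)^beta = 0.8539^1.5459 = 0.7833
R(t) = exp(-0.7833)
R(t) = 0.4569

0.4569


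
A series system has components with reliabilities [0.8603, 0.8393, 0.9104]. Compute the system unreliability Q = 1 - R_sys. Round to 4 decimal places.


Components: [0.8603, 0.8393, 0.9104]
After component 1: product = 0.8603
After component 2: product = 0.722
After component 3: product = 0.6574
R_sys = 0.6574
Q = 1 - 0.6574 = 0.3426

0.3426


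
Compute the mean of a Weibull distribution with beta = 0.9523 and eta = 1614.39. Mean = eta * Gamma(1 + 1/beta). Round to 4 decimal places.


beta = 0.9523, eta = 1614.39
1/beta = 1.0501
1 + 1/beta = 2.0501
Gamma(2.0501) = 1.0222
Mean = 1614.39 * 1.0222
Mean = 1650.2633

1650.2633


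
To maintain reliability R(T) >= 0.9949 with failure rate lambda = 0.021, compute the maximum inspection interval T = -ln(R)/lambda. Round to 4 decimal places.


R_target = 0.9949
lambda = 0.021
-ln(0.9949) = 0.0051
T = 0.0051 / 0.021
T = 0.2435

0.2435


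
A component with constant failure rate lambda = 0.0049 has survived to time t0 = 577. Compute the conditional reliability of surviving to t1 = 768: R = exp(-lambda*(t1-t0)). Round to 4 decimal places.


lambda = 0.0049
t0 = 577, t1 = 768
t1 - t0 = 191
lambda * (t1-t0) = 0.0049 * 191 = 0.9359
R = exp(-0.9359)
R = 0.3922

0.3922


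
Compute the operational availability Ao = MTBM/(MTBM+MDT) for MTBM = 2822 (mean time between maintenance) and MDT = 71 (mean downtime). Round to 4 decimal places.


MTBM = 2822
MDT = 71
MTBM + MDT = 2893
Ao = 2822 / 2893
Ao = 0.9755

0.9755
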